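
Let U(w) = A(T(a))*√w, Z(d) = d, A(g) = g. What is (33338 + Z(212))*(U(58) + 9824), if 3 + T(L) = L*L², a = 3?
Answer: 329595200 + 805200*√58 ≈ 3.3573e+8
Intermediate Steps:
T(L) = -3 + L³ (T(L) = -3 + L*L² = -3 + L³)
U(w) = 24*√w (U(w) = (-3 + 3³)*√w = (-3 + 27)*√w = 24*√w)
(33338 + Z(212))*(U(58) + 9824) = (33338 + 212)*(24*√58 + 9824) = 33550*(9824 + 24*√58) = 329595200 + 805200*√58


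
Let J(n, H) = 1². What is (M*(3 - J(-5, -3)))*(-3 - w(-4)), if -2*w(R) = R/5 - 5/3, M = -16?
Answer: 2032/15 ≈ 135.47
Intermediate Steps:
J(n, H) = 1
w(R) = ⅚ - R/10 (w(R) = -(R/5 - 5/3)/2 = -(-5/3 + R/5)/2 = ⅚ - R/10)
(M*(3 - J(-5, -3)))*(-3 - w(-4)) = (-16*(3 - 1*1))*(-3 - (⅚ - ⅒*(-4))) = (-16*(3 - 1))*(-3 - (⅚ + ⅖)) = (-16*2)*(-3 - 1*37/30) = -32*(-3 - 37/30) = -32*(-127/30) = 2032/15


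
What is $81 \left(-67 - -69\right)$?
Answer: $162$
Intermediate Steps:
$81 \left(-67 - -69\right) = 81 \left(-67 + 69\right) = 81 \cdot 2 = 162$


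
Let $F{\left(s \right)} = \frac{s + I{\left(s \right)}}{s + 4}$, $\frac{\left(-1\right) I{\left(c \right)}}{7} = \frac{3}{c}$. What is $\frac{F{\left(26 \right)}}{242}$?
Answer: $\frac{131}{37752} \approx 0.00347$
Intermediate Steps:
$I{\left(c \right)} = - \frac{21}{c}$ ($I{\left(c \right)} = - 7 \frac{3}{c} = - \frac{21}{c}$)
$F{\left(s \right)} = \frac{s - \frac{21}{s}}{4 + s}$ ($F{\left(s \right)} = \frac{s - \frac{21}{s}}{s + 4} = \frac{s - \frac{21}{s}}{4 + s}$)
$\frac{F{\left(26 \right)}}{242} = \frac{\frac{1}{26} \frac{1}{4 + 26} \left(-21 + 26^{2}\right)}{242} = \frac{-21 + 676}{26 \cdot 30} \cdot \frac{1}{242} = \frac{1}{26} \cdot \frac{1}{30} \cdot 655 \cdot \frac{1}{242} = \frac{131}{156} \cdot \frac{1}{242} = \frac{131}{37752}$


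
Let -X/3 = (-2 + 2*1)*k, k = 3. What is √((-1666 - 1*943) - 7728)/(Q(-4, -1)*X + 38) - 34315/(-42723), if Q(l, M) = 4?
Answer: 34315/42723 + I*√10337/38 ≈ 0.8032 + 2.6756*I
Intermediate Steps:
X = 0 (X = -3*(-2 + 2*1)*3 = -3*(-2 + 2)*3 = -0*3 = -3*0 = 0)
√((-1666 - 1*943) - 7728)/(Q(-4, -1)*X + 38) - 34315/(-42723) = √((-1666 - 1*943) - 7728)/(4*0 + 38) - 34315/(-42723) = √((-1666 - 943) - 7728)/(0 + 38) - 34315*(-1/42723) = √(-2609 - 7728)/38 + 34315/42723 = √(-10337)*(1/38) + 34315/42723 = (I*√10337)*(1/38) + 34315/42723 = I*√10337/38 + 34315/42723 = 34315/42723 + I*√10337/38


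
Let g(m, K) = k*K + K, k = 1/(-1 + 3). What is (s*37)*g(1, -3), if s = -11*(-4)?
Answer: -7326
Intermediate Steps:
k = ½ (k = 1/2 = ½ ≈ 0.50000)
g(m, K) = 3*K/2 (g(m, K) = K/2 + K = 3*K/2)
s = 44
(s*37)*g(1, -3) = (44*37)*((3/2)*(-3)) = 1628*(-9/2) = -7326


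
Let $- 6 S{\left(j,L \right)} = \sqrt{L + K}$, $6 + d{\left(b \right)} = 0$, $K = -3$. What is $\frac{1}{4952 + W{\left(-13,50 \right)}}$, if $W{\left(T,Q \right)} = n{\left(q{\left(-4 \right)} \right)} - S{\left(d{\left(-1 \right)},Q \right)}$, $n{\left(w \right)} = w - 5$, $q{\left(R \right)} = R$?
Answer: $\frac{177948}{879596917} - \frac{6 \sqrt{47}}{879596917} \approx 0.00020226$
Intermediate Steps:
$d{\left(b \right)} = -6$ ($d{\left(b \right)} = -6 + 0 = -6$)
$S{\left(j,L \right)} = - \frac{\sqrt{-3 + L}}{6}$ ($S{\left(j,L \right)} = - \frac{\sqrt{L - 3}}{6} = - \frac{\sqrt{-3 + L}}{6}$)
$n{\left(w \right)} = -5 + w$
$W{\left(T,Q \right)} = -9 + \frac{\sqrt{-3 + Q}}{6}$ ($W{\left(T,Q \right)} = \left(-5 - 4\right) - - \frac{\sqrt{-3 + Q}}{6} = -9 + \frac{\sqrt{-3 + Q}}{6}$)
$\frac{1}{4952 + W{\left(-13,50 \right)}} = \frac{1}{4952 - \left(9 - \frac{\sqrt{-3 + 50}}{6}\right)} = \frac{1}{4952 - \left(9 - \frac{\sqrt{47}}{6}\right)} = \frac{1}{4943 + \frac{\sqrt{47}}{6}}$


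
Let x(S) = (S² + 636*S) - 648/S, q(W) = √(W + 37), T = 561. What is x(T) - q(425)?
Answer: 125573463/187 - √462 ≈ 6.7149e+5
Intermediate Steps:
q(W) = √(37 + W)
x(S) = S² - 648/S + 636*S
x(T) - q(425) = (-648 + 561²*(636 + 561))/561 - √(37 + 425) = (-648 + 314721*1197)/561 - √462 = (-648 + 376721037)/561 - √462 = (1/561)*376720389 - √462 = 125573463/187 - √462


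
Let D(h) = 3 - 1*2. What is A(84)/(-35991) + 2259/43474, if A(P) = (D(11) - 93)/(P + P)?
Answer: 853938500/16429063707 ≈ 0.051977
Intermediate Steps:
D(h) = 1 (D(h) = 3 - 2 = 1)
A(P) = -46/P (A(P) = (1 - 93)/(P + P) = -92*1/(2*P) = -46/P)
A(84)/(-35991) + 2259/43474 = -46/84/(-35991) + 2259/43474 = -46*1/84*(-1/35991) + 2259*(1/43474) = -23/42*(-1/35991) + 2259/43474 = 23/1511622 + 2259/43474 = 853938500/16429063707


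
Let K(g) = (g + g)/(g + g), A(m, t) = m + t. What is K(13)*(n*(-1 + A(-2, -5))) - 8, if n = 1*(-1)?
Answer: 0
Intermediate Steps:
n = -1
K(g) = 1 (K(g) = (2*g)/((2*g)) = (2*g)*(1/(2*g)) = 1)
K(13)*(n*(-1 + A(-2, -5))) - 8 = 1*(-(-1 + (-2 - 5))) - 8 = 1*(-(-1 - 7)) - 8 = 1*(-1*(-8)) - 8 = 1*8 - 8 = 8 - 8 = 0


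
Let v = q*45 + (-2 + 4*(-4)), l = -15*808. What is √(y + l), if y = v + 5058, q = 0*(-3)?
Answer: 2*I*√1770 ≈ 84.143*I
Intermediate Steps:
l = -12120
q = 0
v = -18 (v = 0*45 + (-2 + 4*(-4)) = 0 + (-2 - 16) = 0 - 18 = -18)
y = 5040 (y = -18 + 5058 = 5040)
√(y + l) = √(5040 - 12120) = √(-7080) = 2*I*√1770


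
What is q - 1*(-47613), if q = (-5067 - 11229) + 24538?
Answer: 55855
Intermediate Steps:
q = 8242 (q = -16296 + 24538 = 8242)
q - 1*(-47613) = 8242 - 1*(-47613) = 8242 + 47613 = 55855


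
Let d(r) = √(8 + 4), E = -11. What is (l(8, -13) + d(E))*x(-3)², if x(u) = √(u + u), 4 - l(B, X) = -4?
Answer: -48 - 12*√3 ≈ -68.785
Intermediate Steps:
l(B, X) = 8 (l(B, X) = 4 - 1*(-4) = 4 + 4 = 8)
x(u) = √2*√u (x(u) = √(2*u) = √2*√u)
d(r) = 2*√3 (d(r) = √12 = 2*√3)
(l(8, -13) + d(E))*x(-3)² = (8 + 2*√3)*(√2*√(-3))² = (8 + 2*√3)*(√2*(I*√3))² = (8 + 2*√3)*(I*√6)² = (8 + 2*√3)*(-6) = -48 - 12*√3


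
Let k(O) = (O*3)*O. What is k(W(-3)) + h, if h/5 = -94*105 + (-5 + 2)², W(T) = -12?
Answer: -48873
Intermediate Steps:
h = -49305 (h = 5*(-94*105 + (-5 + 2)²) = 5*(-9870 + (-3)²) = 5*(-9870 + 9) = 5*(-9861) = -49305)
k(O) = 3*O² (k(O) = (3*O)*O = 3*O²)
k(W(-3)) + h = 3*(-12)² - 49305 = 3*144 - 49305 = 432 - 49305 = -48873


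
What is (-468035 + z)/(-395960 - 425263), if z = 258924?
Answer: 209111/821223 ≈ 0.25463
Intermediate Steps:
(-468035 + z)/(-395960 - 425263) = (-468035 + 258924)/(-395960 - 425263) = -209111/(-821223) = -209111*(-1/821223) = 209111/821223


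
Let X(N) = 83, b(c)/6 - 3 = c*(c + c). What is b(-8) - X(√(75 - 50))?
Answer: 703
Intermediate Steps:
b(c) = 18 + 12*c² (b(c) = 18 + 6*(c*(c + c)) = 18 + 6*(c*(2*c)) = 18 + 6*(2*c²) = 18 + 12*c²)
b(-8) - X(√(75 - 50)) = (18 + 12*(-8)²) - 1*83 = (18 + 12*64) - 83 = (18 + 768) - 83 = 786 - 83 = 703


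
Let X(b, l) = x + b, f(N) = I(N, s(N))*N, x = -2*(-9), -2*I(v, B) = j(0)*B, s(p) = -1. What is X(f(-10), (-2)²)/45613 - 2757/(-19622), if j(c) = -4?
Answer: 126500677/895018286 ≈ 0.14134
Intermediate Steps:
I(v, B) = 2*B (I(v, B) = -(-2)*B = 2*B)
x = 18
f(N) = -2*N (f(N) = (2*(-1))*N = -2*N)
X(b, l) = 18 + b
X(f(-10), (-2)²)/45613 - 2757/(-19622) = (18 - 2*(-10))/45613 - 2757/(-19622) = (18 + 20)*(1/45613) - 2757*(-1/19622) = 38*(1/45613) + 2757/19622 = 38/45613 + 2757/19622 = 126500677/895018286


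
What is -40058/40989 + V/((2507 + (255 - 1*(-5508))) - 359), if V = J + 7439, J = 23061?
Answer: 311088554/108087993 ≈ 2.8781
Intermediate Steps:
V = 30500 (V = 23061 + 7439 = 30500)
-40058/40989 + V/((2507 + (255 - 1*(-5508))) - 359) = -40058/40989 + 30500/((2507 + (255 - 1*(-5508))) - 359) = -40058*1/40989 + 30500/((2507 + (255 + 5508)) - 359) = -40058/40989 + 30500/((2507 + 5763) - 359) = -40058/40989 + 30500/(8270 - 359) = -40058/40989 + 30500/7911 = 311088554/108087993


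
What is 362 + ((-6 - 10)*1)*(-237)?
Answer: 4154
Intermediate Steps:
362 + ((-6 - 10)*1)*(-237) = 362 - 16*1*(-237) = 362 - 16*(-237) = 362 + 3792 = 4154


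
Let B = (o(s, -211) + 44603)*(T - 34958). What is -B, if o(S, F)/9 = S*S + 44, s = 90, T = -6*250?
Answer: 4298361742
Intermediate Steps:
T = -1500 (T = -1*1500 = -1500)
o(S, F) = 396 + 9*S² (o(S, F) = 9*(S*S + 44) = 9*(S² + 44) = 9*(44 + S²) = 396 + 9*S²)
B = -4298361742 (B = ((396 + 9*90²) + 44603)*(-1500 - 34958) = ((396 + 9*8100) + 44603)*(-36458) = ((396 + 72900) + 44603)*(-36458) = (73296 + 44603)*(-36458) = 117899*(-36458) = -4298361742)
-B = -1*(-4298361742) = 4298361742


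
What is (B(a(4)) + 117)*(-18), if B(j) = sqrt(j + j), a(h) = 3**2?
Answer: -2106 - 54*sqrt(2) ≈ -2182.4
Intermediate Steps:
a(h) = 9
B(j) = sqrt(2)*sqrt(j) (B(j) = sqrt(2*j) = sqrt(2)*sqrt(j))
(B(a(4)) + 117)*(-18) = (sqrt(2)*sqrt(9) + 117)*(-18) = (sqrt(2)*3 + 117)*(-18) = (3*sqrt(2) + 117)*(-18) = (117 + 3*sqrt(2))*(-18) = -2106 - 54*sqrt(2)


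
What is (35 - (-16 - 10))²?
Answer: 3721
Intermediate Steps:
(35 - (-16 - 10))² = (35 - 1*(-26))² = (35 + 26)² = 61² = 3721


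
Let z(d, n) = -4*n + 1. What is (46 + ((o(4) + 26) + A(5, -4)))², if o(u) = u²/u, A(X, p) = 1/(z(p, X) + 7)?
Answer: 829921/144 ≈ 5763.3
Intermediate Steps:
z(d, n) = 1 - 4*n
A(X, p) = 1/(8 - 4*X) (A(X, p) = 1/((1 - 4*X) + 7) = 1/(8 - 4*X))
o(u) = u
(46 + ((o(4) + 26) + A(5, -4)))² = (46 + ((4 + 26) - 1/(-8 + 4*5)))² = (46 + (30 - 1/(-8 + 20)))² = (46 + (30 - 1/12))² = (46 + 359/12)² = (911/12)² = 829921/144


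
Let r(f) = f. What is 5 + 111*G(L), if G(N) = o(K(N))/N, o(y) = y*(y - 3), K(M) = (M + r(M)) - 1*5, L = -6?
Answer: -6285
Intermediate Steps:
K(M) = -5 + 2*M (K(M) = (M + M) - 1*5 = 2*M - 5 = -5 + 2*M)
o(y) = y*(-3 + y)
G(N) = (-8 + 2*N)*(-5 + 2*N)/N (G(N) = ((-5 + 2*N)*(-3 + (-5 + 2*N)))/N = ((-5 + 2*N)*(-8 + 2*N))/N = ((-8 + 2*N)*(-5 + 2*N))/N = (-8 + 2*N)*(-5 + 2*N)/N)
5 + 111*G(L) = 5 + 111*(-26 + 4*(-6) + 40/(-6)) = 5 + 111*(-26 - 24 + 40*(-⅙)) = 5 + 111*(-26 - 24 - 20/3) = 5 + 111*(-170/3) = 5 - 6290 = -6285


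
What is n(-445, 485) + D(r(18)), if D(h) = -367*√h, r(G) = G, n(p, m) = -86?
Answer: -86 - 1101*√2 ≈ -1643.0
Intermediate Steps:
n(-445, 485) + D(r(18)) = -86 - 1101*√2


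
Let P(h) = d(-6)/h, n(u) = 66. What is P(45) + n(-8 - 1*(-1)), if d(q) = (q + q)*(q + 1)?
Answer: 202/3 ≈ 67.333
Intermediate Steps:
d(q) = 2*q*(1 + q) (d(q) = (2*q)*(1 + q) = 2*q*(1 + q))
P(h) = 60/h (P(h) = (2*(-6)*(1 - 6))/h = (2*(-6)*(-5))/h = 60/h)
P(45) + n(-8 - 1*(-1)) = 60/45 + 66 = 60*(1/45) + 66 = 4/3 + 66 = 202/3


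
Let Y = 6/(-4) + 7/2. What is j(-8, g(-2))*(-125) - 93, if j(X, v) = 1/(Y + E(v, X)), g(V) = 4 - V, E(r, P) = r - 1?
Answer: -776/7 ≈ -110.86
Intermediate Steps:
E(r, P) = -1 + r
Y = 2 (Y = 6*(-¼) + 7*(½) = -3/2 + 7/2 = 2)
j(X, v) = 1/(1 + v) (j(X, v) = 1/(2 + (-1 + v)) = 1/(1 + v))
j(-8, g(-2))*(-125) - 93 = -125/(1 + (4 - 1*(-2))) - 93 = -125/(1 + (4 + 2)) - 93 = -125/(1 + 6) - 93 = -125/7 - 93 = -776/7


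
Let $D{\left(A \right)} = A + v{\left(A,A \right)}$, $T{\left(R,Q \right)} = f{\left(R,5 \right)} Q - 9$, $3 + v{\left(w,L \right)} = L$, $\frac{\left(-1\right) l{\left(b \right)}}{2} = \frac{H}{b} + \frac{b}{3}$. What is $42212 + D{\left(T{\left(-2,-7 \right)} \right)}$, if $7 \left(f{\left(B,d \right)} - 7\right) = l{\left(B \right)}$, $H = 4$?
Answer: $\frac{126247}{3} \approx 42082.0$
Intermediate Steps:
$l{\left(b \right)} = - \frac{8}{b} - \frac{2 b}{3}$ ($l{\left(b \right)} = - 2 \left(\frac{4}{b} + \frac{b}{3}\right) = - \frac{8}{b} - \frac{2 b}{3}$)
$f{\left(B,d \right)} = 7 - \frac{8}{7 B} - \frac{2 B}{21}$ ($f{\left(B,d \right)} = 7 + \frac{- \frac{8}{B} - \frac{2 B}{3}}{7} = 7 - \left(\frac{2 B}{21} + \frac{8}{7 B}\right) = 7 - \frac{8}{7 B} - \frac{2 B}{21}$)
$v{\left(w,L \right)} = -3 + L$
$T{\left(R,Q \right)} = -9 + \frac{Q \left(-24 + R \left(147 - 2 R\right)\right)}{21 R}$ ($T{\left(R,Q \right)} = \frac{-24 + R \left(147 - 2 R\right)}{21 R} Q - 9 = \frac{Q \left(-24 + R \left(147 - 2 R\right)\right)}{21 R} - 9 = -9 + \frac{Q \left(-24 + R \left(147 - 2 R\right)\right)}{21 R}$)
$D{\left(A \right)} = -3 + 2 A$ ($D{\left(A \right)} = A + \left(-3 + A\right) = -3 + 2 A$)
$42212 + D{\left(T{\left(-2,-7 \right)} \right)} = 42212 + \left(-3 + 2 \frac{\left(-189\right) \left(-2\right) - - 7 \left(24 - 2 \left(-147 + 2 \left(-2\right)\right)\right)}{21 \left(-2\right)}\right) = 42212 + \left(-3 + 2 \cdot \frac{1}{21} \left(- \frac{1}{2}\right) \left(378 - - 7 \left(24 - 2 \left(-147 - 4\right)\right)\right)\right) = 42212 + \left(-3 + 2 \cdot \frac{1}{21} \left(- \frac{1}{2}\right) \left(378 - - 7 \left(24 - -302\right)\right)\right) = 42212 + \left(-3 + 2 \cdot \frac{1}{21} \left(- \frac{1}{2}\right) \left(378 - - 7 \left(24 + 302\right)\right)\right) = 42212 + \left(-3 + 2 \cdot \frac{1}{21} \left(- \frac{1}{2}\right) \left(378 - \left(-7\right) 326\right)\right) = 42212 + \left(-3 + 2 \cdot \frac{1}{21} \left(- \frac{1}{2}\right) \left(378 + 2282\right)\right) = 42212 + \left(-3 + 2 \cdot \frac{1}{21} \left(- \frac{1}{2}\right) 2660\right) = 42212 + \left(-3 + 2 \left(- \frac{190}{3}\right)\right) = 42212 - \frac{389}{3} = \frac{126247}{3}$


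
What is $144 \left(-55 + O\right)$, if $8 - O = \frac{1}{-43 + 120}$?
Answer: $- \frac{521280}{77} \approx -6769.9$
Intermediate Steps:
$O = \frac{615}{77}$ ($O = 8 - \frac{1}{-43 + 120} = 8 - \frac{1}{77} = \frac{615}{77} \approx 7.987$)
$144 \left(-55 + O\right) = 144 \left(-55 + \frac{615}{77}\right) = 144 \left(- \frac{3620}{77}\right) = - \frac{521280}{77}$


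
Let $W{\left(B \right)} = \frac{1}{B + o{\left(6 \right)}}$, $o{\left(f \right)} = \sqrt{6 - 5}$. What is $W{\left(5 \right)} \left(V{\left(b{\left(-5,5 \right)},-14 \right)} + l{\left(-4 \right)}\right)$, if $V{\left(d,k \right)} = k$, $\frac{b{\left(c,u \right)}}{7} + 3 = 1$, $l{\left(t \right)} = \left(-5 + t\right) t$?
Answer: $\frac{11}{3} \approx 3.6667$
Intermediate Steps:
$o{\left(f \right)} = 1$ ($o{\left(f \right)} = \sqrt{1} = 1$)
$l{\left(t \right)} = t \left(-5 + t\right)$
$b{\left(c,u \right)} = -14$ ($b{\left(c,u \right)} = -21 + 7 \cdot 1 = -21 + 7 = -14$)
$W{\left(B \right)} = \frac{1}{1 + B}$ ($W{\left(B \right)} = \frac{1}{B + 1} = \frac{1}{1 + B}$)
$W{\left(5 \right)} \left(V{\left(b{\left(-5,5 \right)},-14 \right)} + l{\left(-4 \right)}\right) = \frac{-14 - 4 \left(-5 - 4\right)}{1 + 5} = \frac{-14 - -36}{6} = \frac{-14 + 36}{6} = \frac{1}{6} \cdot 22 = \frac{11}{3}$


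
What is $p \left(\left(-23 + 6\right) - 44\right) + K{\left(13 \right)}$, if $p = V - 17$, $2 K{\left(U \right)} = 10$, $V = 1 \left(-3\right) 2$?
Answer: $1408$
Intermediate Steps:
$V = -6$ ($V = \left(-3\right) 2 = -6$)
$K{\left(U \right)} = 5$ ($K{\left(U \right)} = \frac{1}{2} \cdot 10 = 5$)
$p = -23$ ($p = -6 - 17 = -23$)
$p \left(\left(-23 + 6\right) - 44\right) + K{\left(13 \right)} = - 23 \left(\left(-23 + 6\right) - 44\right) + 5 = - 23 \left(-17 - 44\right) + 5 = \left(-23\right) \left(-61\right) + 5 = 1403 + 5 = 1408$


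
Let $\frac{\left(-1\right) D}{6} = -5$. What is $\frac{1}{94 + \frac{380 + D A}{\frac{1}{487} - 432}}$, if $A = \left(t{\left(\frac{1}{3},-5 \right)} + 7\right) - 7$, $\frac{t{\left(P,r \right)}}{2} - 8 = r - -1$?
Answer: $\frac{210383}{19474062} \approx 0.010803$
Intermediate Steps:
$D = 30$ ($D = \left(-6\right) \left(-5\right) = 30$)
$t{\left(P,r \right)} = 18 + 2 r$ ($t{\left(P,r \right)} = 16 + 2 \left(r - -1\right) = 16 + 2 \left(r + 1\right) = 16 + 2 \left(1 + r\right) = 16 + \left(2 + 2 r\right) = 18 + 2 r$)
$A = 8$ ($A = \left(\left(18 + 2 \left(-5\right)\right) + 7\right) - 7 = \left(\left(18 - 10\right) + 7\right) - 7 = \left(8 + 7\right) - 7 = 15 - 7 = 8$)
$\frac{1}{94 + \frac{380 + D A}{\frac{1}{487} - 432}} = \frac{1}{94 + \frac{380 + 30 \cdot 8}{\frac{1}{487} - 432}} = \frac{1}{94 + \frac{380 + 240}{\frac{1}{487} - 432}} = \frac{1}{94 + \frac{620}{- \frac{210383}{487}}} = \frac{1}{94 + 620 \left(- \frac{487}{210383}\right)} = \frac{1}{94 - \frac{301940}{210383}} = \frac{1}{\frac{19474062}{210383}} = \frac{210383}{19474062}$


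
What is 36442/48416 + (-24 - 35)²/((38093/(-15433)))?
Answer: -118164972021/83832304 ≈ -1409.5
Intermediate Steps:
36442/48416 + (-24 - 35)²/((38093/(-15433))) = 36442*(1/48416) + (-59)²/((38093*(-1/15433))) = 18221/24208 + 3481/(-3463/1403) = 18221/24208 + 3481*(-1403/3463) = 18221/24208 - 4883843/3463 = -118164972021/83832304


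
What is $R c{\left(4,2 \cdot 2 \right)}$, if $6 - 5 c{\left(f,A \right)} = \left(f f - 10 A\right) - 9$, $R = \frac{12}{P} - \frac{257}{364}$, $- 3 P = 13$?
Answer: $- \frac{759}{28} \approx -27.107$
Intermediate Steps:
$P = - \frac{13}{3}$ ($P = \left(- \frac{1}{3}\right) 13 = - \frac{13}{3} \approx -4.3333$)
$R = - \frac{1265}{364}$ ($R = \frac{12}{- \frac{13}{3}} - \frac{257}{364} = 12 \left(- \frac{3}{13}\right) - \frac{257}{364} = - \frac{36}{13} - \frac{257}{364} = - \frac{1265}{364} \approx -3.4753$)
$c{\left(f,A \right)} = 3 + 2 A - \frac{f^{2}}{5}$ ($c{\left(f,A \right)} = \frac{6}{5} - \frac{\left(f f - 10 A\right) - 9}{5} = \frac{6}{5} - \frac{\left(f^{2} - 10 A\right) - 9}{5} = \frac{6}{5} - \frac{-9 + f^{2} - 10 A}{5} = \frac{6}{5} + \left(\frac{9}{5} + 2 A - \frac{f^{2}}{5}\right) = 3 + 2 A - \frac{f^{2}}{5}$)
$R c{\left(4,2 \cdot 2 \right)} = - \frac{1265 \left(3 + 2 \cdot 2 \cdot 2 - \frac{4^{2}}{5}\right)}{364} = - \frac{1265 \left(3 + 2 \cdot 4 - \frac{16}{5}\right)}{364} = - \frac{1265 \left(3 + 8 - \frac{16}{5}\right)}{364} = \left(- \frac{1265}{364}\right) \frac{39}{5} = - \frac{759}{28}$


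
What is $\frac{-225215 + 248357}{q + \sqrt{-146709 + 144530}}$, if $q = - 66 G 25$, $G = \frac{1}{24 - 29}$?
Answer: $\frac{7636860}{111079} - \frac{23142 i \sqrt{2179}}{111079} \approx 68.752 - 9.7252 i$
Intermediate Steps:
$G = - \frac{1}{5}$ ($G = \frac{1}{-5} = - \frac{1}{5} \approx -0.2$)
$q = 330$ ($q = \left(-66\right) \left(- \frac{1}{5}\right) 25 = \frac{66}{5} \cdot 25 = 330$)
$\frac{-225215 + 248357}{q + \sqrt{-146709 + 144530}} = \frac{-225215 + 248357}{330 + \sqrt{-146709 + 144530}} = \frac{23142}{330 + \sqrt{-2179}} = \frac{23142}{330 + i \sqrt{2179}}$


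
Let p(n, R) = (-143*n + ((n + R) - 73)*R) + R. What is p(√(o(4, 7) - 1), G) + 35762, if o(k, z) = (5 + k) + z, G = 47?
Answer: 34587 - 96*√15 ≈ 34215.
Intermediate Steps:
o(k, z) = 5 + k + z
p(n, R) = R - 143*n + R*(-73 + R + n) (p(n, R) = (-143*n + ((R + n) - 73)*R) + R = (-143*n + (-73 + R + n)*R) + R = (-143*n + R*(-73 + R + n)) + R = R - 143*n + R*(-73 + R + n))
p(√(o(4, 7) - 1), G) + 35762 = (47² - 143*√((5 + 4 + 7) - 1) - 72*47 + 47*√((5 + 4 + 7) - 1)) + 35762 = (2209 - 143*√(16 - 1) - 3384 + 47*√(16 - 1)) + 35762 = (2209 - 143*√15 - 3384 + 47*√15) + 35762 = (-1175 - 96*√15) + 35762 = 34587 - 96*√15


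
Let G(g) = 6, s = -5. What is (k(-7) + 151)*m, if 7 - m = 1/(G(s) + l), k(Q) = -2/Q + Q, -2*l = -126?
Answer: 486820/483 ≈ 1007.9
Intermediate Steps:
l = 63 (l = -1/2*(-126) = 63)
k(Q) = Q - 2/Q
m = 482/69 (m = 7 - 1/(6 + 63) = 7 - 1/69 = 482/69 ≈ 6.9855)
(k(-7) + 151)*m = ((-7 - 2/(-7)) + 151)*(482/69) = ((-7 - 2*(-1/7)) + 151)*(482/69) = ((-7 + 2/7) + 151)*(482/69) = (-47/7 + 151)*(482/69) = (1010/7)*(482/69) = 486820/483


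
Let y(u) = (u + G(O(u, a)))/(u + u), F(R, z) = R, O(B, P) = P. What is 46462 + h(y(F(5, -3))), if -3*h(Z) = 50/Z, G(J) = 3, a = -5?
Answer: 278647/6 ≈ 46441.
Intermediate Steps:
y(u) = (3 + u)/(2*u) (y(u) = (u + 3)/(u + u) = (3 + u)/((2*u)) = (3 + u)*(1/(2*u)) = (3 + u)/(2*u))
h(Z) = -50/(3*Z)
46462 + h(y(F(5, -3))) = 46462 - 50*10/(3 + 5)/3 = 46462 - 50/(3*((½)*(⅕)*8)) = 46462 - 50/(3*⅘) = 46462 - 50/3*5/4 = 46462 - 125/6 = 278647/6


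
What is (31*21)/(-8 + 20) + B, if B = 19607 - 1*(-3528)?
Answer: 92757/4 ≈ 23189.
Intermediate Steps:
B = 23135 (B = 19607 + 3528 = 23135)
(31*21)/(-8 + 20) + B = (31*21)/(-8 + 20) + 23135 = 651/12 + 23135 = 651*(1/12) + 23135 = 217/4 + 23135 = 92757/4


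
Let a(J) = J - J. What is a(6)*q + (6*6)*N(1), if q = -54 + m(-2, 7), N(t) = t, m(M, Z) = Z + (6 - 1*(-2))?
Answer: 36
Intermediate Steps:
m(M, Z) = 8 + Z (m(M, Z) = Z + (6 + 2) = Z + 8 = 8 + Z)
a(J) = 0
q = -39 (q = -54 + (8 + 7) = -54 + 15 = -39)
a(6)*q + (6*6)*N(1) = 0*(-39) + (6*6)*1 = 0 + 36*1 = 0 + 36 = 36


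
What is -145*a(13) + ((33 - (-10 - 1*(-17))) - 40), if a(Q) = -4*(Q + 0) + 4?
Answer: 6946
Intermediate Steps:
a(Q) = 4 - 4*Q (a(Q) = -4*Q + 4 = 4 - 4*Q)
-145*a(13) + ((33 - (-10 - 1*(-17))) - 40) = -145*(4 - 4*13) + ((33 - (-10 - 1*(-17))) - 40) = -145*(4 - 52) + ((33 - (-10 + 17)) - 40) = -145*(-48) + ((33 - 1*7) - 40) = 6960 + ((33 - 7) - 40) = 6960 + (26 - 40) = 6960 - 14 = 6946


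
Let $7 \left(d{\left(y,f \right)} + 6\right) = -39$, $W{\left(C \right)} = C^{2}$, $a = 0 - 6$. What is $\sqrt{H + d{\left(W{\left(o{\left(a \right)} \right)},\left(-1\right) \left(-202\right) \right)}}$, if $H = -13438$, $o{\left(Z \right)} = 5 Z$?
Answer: $\frac{i \sqrt{659029}}{7} \approx 115.97 i$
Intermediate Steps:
$a = -6$ ($a = 0 - 6 = -6$)
$d{\left(y,f \right)} = - \frac{81}{7}$ ($d{\left(y,f \right)} = -6 + \frac{1}{7} \left(-39\right) = -6 - \frac{39}{7} = - \frac{81}{7}$)
$\sqrt{H + d{\left(W{\left(o{\left(a \right)} \right)},\left(-1\right) \left(-202\right) \right)}} = \sqrt{-13438 - \frac{81}{7}} = \sqrt{- \frac{94147}{7}} = \frac{i \sqrt{659029}}{7}$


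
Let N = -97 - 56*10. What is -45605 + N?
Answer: -46262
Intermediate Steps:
N = -657 (N = -97 - 560 = -657)
-45605 + N = -45605 - 657 = -46262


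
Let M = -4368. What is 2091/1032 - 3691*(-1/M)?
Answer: 221849/187824 ≈ 1.1812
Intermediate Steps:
2091/1032 - 3691*(-1/M) = 2091/1032 - 3691/((-1*(-4368))) = 2091*(1/1032) - 3691/4368 = 697/344 - 3691*1/4368 = 697/344 - 3691/4368 = 221849/187824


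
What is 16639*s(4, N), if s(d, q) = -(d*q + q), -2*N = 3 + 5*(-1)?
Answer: -83195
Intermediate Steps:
N = 1 (N = -(3 + 5*(-1))/2 = -(3 - 5)/2 = -1/2*(-2) = 1)
s(d, q) = -q - d*q (s(d, q) = -(q + d*q) = -q - d*q)
16639*s(4, N) = 16639*(-1*1*(1 + 4)) = 16639*(-1*1*5) = 16639*(-5) = -83195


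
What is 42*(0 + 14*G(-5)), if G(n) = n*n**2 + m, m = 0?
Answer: -73500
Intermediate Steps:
G(n) = n**3 (G(n) = n*n**2 + 0 = n**3 + 0 = n**3)
42*(0 + 14*G(-5)) = 42*(0 + 14*(-5)**3) = 42*(0 + 14*(-125)) = 42*(0 - 1750) = 42*(-1750) = -73500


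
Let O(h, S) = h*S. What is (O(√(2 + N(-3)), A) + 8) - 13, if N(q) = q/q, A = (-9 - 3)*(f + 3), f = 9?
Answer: -5 - 144*√3 ≈ -254.42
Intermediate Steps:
A = -144 (A = (-9 - 3)*(9 + 3) = -12*12 = -144)
N(q) = 1
O(h, S) = S*h
(O(√(2 + N(-3)), A) + 8) - 13 = (-144*√(2 + 1) + 8) - 13 = (-144*√3 + 8) - 13 = (8 - 144*√3) - 13 = -5 - 144*√3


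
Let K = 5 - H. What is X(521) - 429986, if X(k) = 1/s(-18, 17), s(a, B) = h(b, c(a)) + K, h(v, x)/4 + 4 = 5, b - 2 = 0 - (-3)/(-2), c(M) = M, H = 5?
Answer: -1719943/4 ≈ -4.2999e+5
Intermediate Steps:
K = 0 (K = 5 - 1*5 = 5 - 5 = 0)
b = ½ (b = 2 + (0 - (-3)/(-2)) = 2 + (0 - (-3)*(-1)/2) = 2 + (0 - 1*3/2) = 2 + (0 - 3/2) = 2 - 3/2 = ½ ≈ 0.50000)
h(v, x) = 4 (h(v, x) = -16 + 4*5 = -16 + 20 = 4)
s(a, B) = 4 (s(a, B) = 4 + 0 = 4)
X(k) = ¼ (X(k) = 1/4 = ¼)
X(521) - 429986 = ¼ - 429986 = -1719943/4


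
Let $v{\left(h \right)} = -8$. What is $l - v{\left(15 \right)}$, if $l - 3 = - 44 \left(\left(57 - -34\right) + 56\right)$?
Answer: $-6457$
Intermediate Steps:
$l = -6465$ ($l = 3 - 44 \left(\left(57 - -34\right) + 56\right) = 3 - 44 \left(\left(57 + 34\right) + 56\right) = 3 - 44 \left(91 + 56\right) = 3 - 6468 = -6465$)
$l - v{\left(15 \right)} = -6465 - -8 = -6465 + 8 = -6457$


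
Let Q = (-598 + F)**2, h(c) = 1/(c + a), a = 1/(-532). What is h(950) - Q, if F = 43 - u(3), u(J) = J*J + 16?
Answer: -170016223068/505399 ≈ -3.3640e+5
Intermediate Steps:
a = -1/532 ≈ -0.0018797
u(J) = 16 + J**2 (u(J) = J**2 + 16 = 16 + J**2)
F = 18 (F = 43 - (16 + 3**2) = 43 - (16 + 9) = 43 - 1*25 = 43 - 25 = 18)
h(c) = 1/(-1/532 + c) (h(c) = 1/(c - 1/532) = 1/(-1/532 + c))
Q = 336400 (Q = (-598 + 18)**2 = (-580)**2 = 336400)
h(950) - Q = 532/(-1 + 532*950) - 1*336400 = 532/(-1 + 505400) - 336400 = 532/505399 - 336400 = -170016223068/505399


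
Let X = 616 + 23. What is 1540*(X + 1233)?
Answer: 2882880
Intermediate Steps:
X = 639
1540*(X + 1233) = 1540*(639 + 1233) = 1540*1872 = 2882880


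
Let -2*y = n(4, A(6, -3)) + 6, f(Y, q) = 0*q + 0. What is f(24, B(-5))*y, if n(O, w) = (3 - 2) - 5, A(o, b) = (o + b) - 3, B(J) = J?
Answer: 0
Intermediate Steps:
A(o, b) = -3 + b + o (A(o, b) = (b + o) - 3 = -3 + b + o)
f(Y, q) = 0 (f(Y, q) = 0 + 0 = 0)
n(O, w) = -4 (n(O, w) = 1 - 5 = -4)
y = -1 (y = -(-4 + 6)/2 = -½*2 = -1)
f(24, B(-5))*y = 0*(-1) = 0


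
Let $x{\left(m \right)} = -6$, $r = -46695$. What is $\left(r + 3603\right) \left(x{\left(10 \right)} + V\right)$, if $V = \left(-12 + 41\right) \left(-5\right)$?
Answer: $6506892$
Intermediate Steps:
$V = -145$ ($V = 29 \left(-5\right) = -145$)
$\left(r + 3603\right) \left(x{\left(10 \right)} + V\right) = \left(-46695 + 3603\right) \left(-6 - 145\right) = \left(-43092\right) \left(-151\right) = 6506892$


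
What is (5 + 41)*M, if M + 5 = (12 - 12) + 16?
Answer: 506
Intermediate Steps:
M = 11 (M = -5 + ((12 - 12) + 16) = -5 + (0 + 16) = -5 + 16 = 11)
(5 + 41)*M = (5 + 41)*11 = 46*11 = 506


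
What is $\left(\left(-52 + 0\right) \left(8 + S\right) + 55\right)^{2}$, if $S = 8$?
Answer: $603729$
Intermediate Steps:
$\left(\left(-52 + 0\right) \left(8 + S\right) + 55\right)^{2} = \left(\left(-52 + 0\right) \left(8 + 8\right) + 55\right)^{2} = \left(\left(-52\right) 16 + 55\right)^{2} = \left(-832 + 55\right)^{2} = \left(-777\right)^{2} = 603729$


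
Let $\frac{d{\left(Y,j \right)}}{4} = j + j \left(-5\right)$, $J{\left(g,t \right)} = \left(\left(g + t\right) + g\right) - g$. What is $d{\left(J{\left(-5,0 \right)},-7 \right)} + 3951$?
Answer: $4063$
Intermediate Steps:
$J{\left(g,t \right)} = g + t$ ($J{\left(g,t \right)} = \left(t + 2 g\right) - g = g + t$)
$d{\left(Y,j \right)} = - 16 j$ ($d{\left(Y,j \right)} = 4 \left(j + j \left(-5\right)\right) = 4 \left(j - 5 j\right) = 4 \left(- 4 j\right) = - 16 j$)
$d{\left(J{\left(-5,0 \right)},-7 \right)} + 3951 = \left(-16\right) \left(-7\right) + 3951 = 112 + 3951 = 4063$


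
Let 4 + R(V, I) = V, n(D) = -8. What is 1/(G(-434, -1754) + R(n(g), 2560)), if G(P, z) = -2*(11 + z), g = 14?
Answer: 1/3474 ≈ 0.00028785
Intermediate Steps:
G(P, z) = -22 - 2*z
R(V, I) = -4 + V
1/(G(-434, -1754) + R(n(g), 2560)) = 1/((-22 - 2*(-1754)) + (-4 - 8)) = 1/((-22 + 3508) - 12) = 1/(3486 - 12) = 1/3474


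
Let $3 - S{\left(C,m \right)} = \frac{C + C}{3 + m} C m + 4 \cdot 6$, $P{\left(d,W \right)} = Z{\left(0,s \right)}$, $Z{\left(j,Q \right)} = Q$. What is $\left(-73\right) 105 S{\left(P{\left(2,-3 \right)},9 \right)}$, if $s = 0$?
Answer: $160965$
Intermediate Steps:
$P{\left(d,W \right)} = 0$
$S{\left(C,m \right)} = -21 - \frac{2 m C^{2}}{3 + m}$ ($S{\left(C,m \right)} = 3 - \left(\frac{C + C}{3 + m} C m + 4 \cdot 6\right) = 3 - \left(\frac{2 C}{3 + m} C m + 24\right) = 3 - \left(\frac{2 C^{2}}{3 + m} m + 24\right) = 3 - \left(\frac{2 m C^{2}}{3 + m} + 24\right) = 3 - \left(24 + \frac{2 m C^{2}}{3 + m}\right) = -21 - \frac{2 m C^{2}}{3 + m}$)
$\left(-73\right) 105 S{\left(P{\left(2,-3 \right)},9 \right)} = \left(-73\right) 105 \frac{-63 - 189 - 18 \cdot 0^{2}}{3 + 9} = - 7665 \frac{-63 - 189 - 18 \cdot 0}{12} = - 7665 \frac{-63 - 189 + 0}{12} = - 7665 \cdot \frac{1}{12} \left(-252\right) = \left(-7665\right) \left(-21\right) = 160965$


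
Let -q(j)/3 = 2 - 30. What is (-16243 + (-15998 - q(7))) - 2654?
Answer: -34979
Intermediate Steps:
q(j) = 84 (q(j) = -3*(2 - 30) = -3*(-28) = 84)
(-16243 + (-15998 - q(7))) - 2654 = (-16243 + (-15998 - 1*84)) - 2654 = (-16243 + (-15998 - 84)) - 2654 = (-16243 - 16082) - 2654 = -32325 - 2654 = -34979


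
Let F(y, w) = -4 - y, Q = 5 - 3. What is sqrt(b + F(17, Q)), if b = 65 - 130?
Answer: I*sqrt(86) ≈ 9.2736*I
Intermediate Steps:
Q = 2
b = -65
sqrt(b + F(17, Q)) = sqrt(-65 + (-4 - 1*17)) = sqrt(-65 + (-4 - 17)) = sqrt(-65 - 21) = sqrt(-86) = I*sqrt(86)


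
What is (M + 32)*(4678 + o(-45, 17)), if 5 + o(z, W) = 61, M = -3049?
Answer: -14282478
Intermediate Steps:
o(z, W) = 56 (o(z, W) = -5 + 61 = 56)
(M + 32)*(4678 + o(-45, 17)) = (-3049 + 32)*(4678 + 56) = -3017*4734 = -14282478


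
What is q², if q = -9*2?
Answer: 324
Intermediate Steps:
q = -18
q² = (-18)² = 324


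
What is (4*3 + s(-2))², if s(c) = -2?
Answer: 100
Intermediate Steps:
(4*3 + s(-2))² = (4*3 - 2)² = (12 - 2)² = 10² = 100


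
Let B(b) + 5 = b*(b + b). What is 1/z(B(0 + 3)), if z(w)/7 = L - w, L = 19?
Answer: 1/42 ≈ 0.023810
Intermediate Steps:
B(b) = -5 + 2*b² (B(b) = -5 + b*(b + b) = -5 + b*(2*b) = -5 + 2*b²)
z(w) = 133 - 7*w (z(w) = 7*(19 - w) = 133 - 7*w)
1/z(B(0 + 3)) = 1/(133 - 7*(-5 + 2*(0 + 3)²)) = 1/(133 - 7*(-5 + 2*3²)) = 1/(133 - 7*(-5 + 2*9)) = 1/(133 - 7*(-5 + 18)) = 1/(133 - 7*13) = 1/(133 - 91) = 1/42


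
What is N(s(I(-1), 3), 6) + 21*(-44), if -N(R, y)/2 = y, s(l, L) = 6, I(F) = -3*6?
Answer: -936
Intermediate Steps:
I(F) = -18
N(R, y) = -2*y
N(s(I(-1), 3), 6) + 21*(-44) = -2*6 + 21*(-44) = -12 - 924 = -936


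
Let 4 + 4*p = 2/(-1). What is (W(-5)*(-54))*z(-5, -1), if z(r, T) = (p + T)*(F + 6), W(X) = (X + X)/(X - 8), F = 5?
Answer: 14850/13 ≈ 1142.3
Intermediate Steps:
W(X) = 2*X/(-8 + X) (W(X) = (2*X)/(-8 + X) = 2*X/(-8 + X))
p = -3/2 (p = -1 + (2/(-1))/4 = -1 + (2*(-1))/4 = -1 + (¼)*(-2) = -1 - ½ = -3/2 ≈ -1.5000)
z(r, T) = -33/2 + 11*T (z(r, T) = (-3/2 + T)*(5 + 6) = (-3/2 + T)*11 = -33/2 + 11*T)
(W(-5)*(-54))*z(-5, -1) = ((2*(-5)/(-8 - 5))*(-54))*(-33/2 + 11*(-1)) = ((2*(-5)/(-13))*(-54))*(-33/2 - 11) = ((2*(-5)*(-1/13))*(-54))*(-55/2) = ((10/13)*(-54))*(-55/2) = -540/13*(-55/2) = 14850/13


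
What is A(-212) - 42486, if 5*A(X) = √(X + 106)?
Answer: -42486 + I*√106/5 ≈ -42486.0 + 2.0591*I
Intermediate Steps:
A(X) = √(106 + X)/5 (A(X) = √(X + 106)/5 = √(106 + X)/5)
A(-212) - 42486 = √(106 - 212)/5 - 42486 = √(-106)/5 - 42486 = (I*√106)/5 - 42486 = I*√106/5 - 42486 = -42486 + I*√106/5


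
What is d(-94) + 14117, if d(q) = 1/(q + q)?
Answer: 2653995/188 ≈ 14117.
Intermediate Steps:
d(q) = 1/(2*q)
d(-94) + 14117 = (1/2)/(-94) + 14117 = (1/2)*(-1/94) + 14117 = -1/188 + 14117 = 2653995/188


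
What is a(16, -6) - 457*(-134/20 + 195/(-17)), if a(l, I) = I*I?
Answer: 1417793/170 ≈ 8340.0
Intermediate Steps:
a(l, I) = I²
a(16, -6) - 457*(-134/20 + 195/(-17)) = (-6)² - 457*(-134/20 + 195/(-17)) = 36 - 457*(-134*1/20 + 195*(-1/17)) = 36 - 457*(-67/10 - 195/17) = 36 - 457*(-3089/170) = 36 + 1411673/170 = 1417793/170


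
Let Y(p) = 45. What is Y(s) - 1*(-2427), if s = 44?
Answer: 2472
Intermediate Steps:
Y(s) - 1*(-2427) = 45 - 1*(-2427) = 45 + 2427 = 2472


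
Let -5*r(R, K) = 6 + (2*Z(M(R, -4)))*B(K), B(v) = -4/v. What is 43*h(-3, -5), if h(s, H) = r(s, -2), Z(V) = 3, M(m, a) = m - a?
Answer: -774/5 ≈ -154.80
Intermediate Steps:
r(R, K) = -6/5 + 24/(5*K) (r(R, K) = -(6 + (2*3)*(-4/K))/5 = -(6 + 6*(-4/K))/5 = -(6 - 24/K)/5 = -6/5 + 24/(5*K))
h(s, H) = -18/5 (h(s, H) = (6/5)*(4 - 1*(-2))/(-2) = (6/5)*(-1/2)*(4 + 2) = (6/5)*(-1/2)*6 = -18/5)
43*h(-3, -5) = 43*(-18/5) = -774/5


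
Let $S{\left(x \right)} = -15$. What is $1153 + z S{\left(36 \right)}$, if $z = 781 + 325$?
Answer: $-15437$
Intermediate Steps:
$z = 1106$
$1153 + z S{\left(36 \right)} = 1153 + 1106 \left(-15\right) = 1153 - 16590 = -15437$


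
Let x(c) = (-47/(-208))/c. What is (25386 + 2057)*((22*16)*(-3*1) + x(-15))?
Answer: -6955253137/240 ≈ -2.8980e+7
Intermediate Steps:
x(c) = 47/(208*c) (x(c) = (-47*(-1/208))/c = 47/(208*c))
(25386 + 2057)*((22*16)*(-3*1) + x(-15)) = (25386 + 2057)*((22*16)*(-3*1) + (47/208)/(-15)) = 27443*(352*(-3) + (47/208)*(-1/15)) = 27443*(-1056 - 47/3120) = 27443*(-3294767/3120) = -6955253137/240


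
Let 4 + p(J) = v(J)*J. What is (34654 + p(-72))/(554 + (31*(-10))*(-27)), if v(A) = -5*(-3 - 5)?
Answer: 15885/4462 ≈ 3.5601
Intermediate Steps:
v(A) = 40 (v(A) = -5*(-8) = 40)
p(J) = -4 + 40*J
(34654 + p(-72))/(554 + (31*(-10))*(-27)) = (34654 + (-4 + 40*(-72)))/(554 + (31*(-10))*(-27)) = (34654 + (-4 - 2880))/(554 - 310*(-27)) = (34654 - 2884)/(554 + 8370) = 31770/8924 = 31770*(1/8924) = 15885/4462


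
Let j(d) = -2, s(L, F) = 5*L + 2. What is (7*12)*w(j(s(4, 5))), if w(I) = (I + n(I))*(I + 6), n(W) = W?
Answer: -1344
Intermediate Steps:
s(L, F) = 2 + 5*L
w(I) = 2*I*(6 + I) (w(I) = (I + I)*(I + 6) = (2*I)*(6 + I) = 2*I*(6 + I))
(7*12)*w(j(s(4, 5))) = (7*12)*(2*(-2)*(6 - 2)) = 84*(2*(-2)*4) = 84*(-16) = -1344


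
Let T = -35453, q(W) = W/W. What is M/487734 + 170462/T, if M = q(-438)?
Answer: -83140077655/17291633502 ≈ -4.8081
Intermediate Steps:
q(W) = 1
M = 1
M/487734 + 170462/T = 1/487734 + 170462/(-35453) = 1*(1/487734) + 170462*(-1/35453) = 1/487734 - 170462/35453 = -83140077655/17291633502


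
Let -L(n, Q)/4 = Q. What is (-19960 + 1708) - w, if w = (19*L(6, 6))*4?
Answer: -16428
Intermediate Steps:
L(n, Q) = -4*Q
w = -1824 (w = (19*(-4*6))*4 = (19*(-24))*4 = -456*4 = -1824)
(-19960 + 1708) - w = (-19960 + 1708) - 1*(-1824) = -18252 + 1824 = -16428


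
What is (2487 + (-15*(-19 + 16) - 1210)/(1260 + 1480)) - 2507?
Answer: -11193/548 ≈ -20.425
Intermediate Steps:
(2487 + (-15*(-19 + 16) - 1210)/(1260 + 1480)) - 2507 = (2487 + (-15*(-3) - 1210)/2740) - 2507 = (2487 + (45 - 1210)*(1/2740)) - 2507 = (2487 - 1165*1/2740) - 2507 = (2487 - 233/548) - 2507 = 1362643/548 - 2507 = -11193/548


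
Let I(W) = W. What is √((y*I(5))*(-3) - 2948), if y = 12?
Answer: 2*I*√782 ≈ 55.929*I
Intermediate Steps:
√((y*I(5))*(-3) - 2948) = √((12*5)*(-3) - 2948) = √(60*(-3) - 2948) = √(-180 - 2948) = √(-3128) = 2*I*√782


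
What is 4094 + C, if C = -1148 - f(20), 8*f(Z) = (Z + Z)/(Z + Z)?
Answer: 23567/8 ≈ 2945.9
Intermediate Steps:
f(Z) = ⅛ (f(Z) = ((Z + Z)/(Z + Z))/8 = ((2*Z)/((2*Z)))/8 = ((2*Z)*(1/(2*Z)))/8 = (⅛)*1 = ⅛)
C = -9185/8 (C = -1148 - 1*⅛ = -1148 - ⅛ = -9185/8 ≈ -1148.1)
4094 + C = 4094 - 9185/8 = 23567/8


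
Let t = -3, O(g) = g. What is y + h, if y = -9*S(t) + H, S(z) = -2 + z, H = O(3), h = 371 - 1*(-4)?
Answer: 423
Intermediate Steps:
h = 375 (h = 371 + 4 = 375)
H = 3
y = 48 (y = -9*(-2 - 3) + 3 = -9*(-5) + 3 = 45 + 3 = 48)
y + h = 48 + 375 = 423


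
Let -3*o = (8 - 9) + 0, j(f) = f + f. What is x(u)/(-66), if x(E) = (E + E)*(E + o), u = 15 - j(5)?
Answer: -80/99 ≈ -0.80808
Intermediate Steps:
j(f) = 2*f
o = ⅓ (o = -((8 - 9) + 0)/3 = -(-1 + 0)/3 = -⅓*(-1) = ⅓ ≈ 0.33333)
u = 5 (u = 15 - 2*5 = 15 - 1*10 = 15 - 10 = 5)
x(E) = 2*E*(⅓ + E) (x(E) = (E + E)*(E + ⅓) = (2*E)*(⅓ + E) = 2*E*(⅓ + E))
x(u)/(-66) = ((⅔)*5*(1 + 3*5))/(-66) = ((⅔)*5*(1 + 15))*(-1/66) = ((⅔)*5*16)*(-1/66) = (160/3)*(-1/66) = -80/99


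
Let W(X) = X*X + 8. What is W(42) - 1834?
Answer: -62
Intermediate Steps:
W(X) = 8 + X² (W(X) = X² + 8 = 8 + X²)
W(42) - 1834 = (8 + 42²) - 1834 = (8 + 1764) - 1834 = 1772 - 1834 = -62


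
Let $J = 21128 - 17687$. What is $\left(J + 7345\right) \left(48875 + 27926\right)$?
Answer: $828375586$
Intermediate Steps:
$J = 3441$
$\left(J + 7345\right) \left(48875 + 27926\right) = \left(3441 + 7345\right) \left(48875 + 27926\right) = 10786 \cdot 76801 = 828375586$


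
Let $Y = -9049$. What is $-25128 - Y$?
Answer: $-16079$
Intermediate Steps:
$-25128 - Y = -25128 - -9049 = -25128 + 9049 = -16079$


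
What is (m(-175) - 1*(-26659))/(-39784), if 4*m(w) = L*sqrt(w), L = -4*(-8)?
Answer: -26659/39784 - 5*I*sqrt(7)/4973 ≈ -0.67009 - 0.0026601*I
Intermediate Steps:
L = 32
m(w) = 8*sqrt(w) (m(w) = (32*sqrt(w))/4 = 8*sqrt(w))
(m(-175) - 1*(-26659))/(-39784) = (8*sqrt(-175) - 1*(-26659))/(-39784) = (8*(5*I*sqrt(7)) + 26659)*(-1/39784) = (40*I*sqrt(7) + 26659)*(-1/39784) = (26659 + 40*I*sqrt(7))*(-1/39784) = -26659/39784 - 5*I*sqrt(7)/4973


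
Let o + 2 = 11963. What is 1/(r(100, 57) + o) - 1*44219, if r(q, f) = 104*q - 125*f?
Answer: -673720683/15236 ≈ -44219.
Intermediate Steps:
o = 11961 (o = -2 + 11963 = 11961)
r(q, f) = -125*f + 104*q
1/(r(100, 57) + o) - 1*44219 = 1/((-125*57 + 104*100) + 11961) - 1*44219 = 1/((-7125 + 10400) + 11961) - 44219 = 1/(3275 + 11961) - 44219 = 1/15236 - 44219 = -673720683/15236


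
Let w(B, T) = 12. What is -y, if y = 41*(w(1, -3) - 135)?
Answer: 5043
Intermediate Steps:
y = -5043 (y = 41*(12 - 135) = 41*(-123) = -5043)
-y = -1*(-5043) = 5043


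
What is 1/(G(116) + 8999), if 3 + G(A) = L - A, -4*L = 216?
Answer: 1/8826 ≈ 0.00011330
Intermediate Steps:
L = -54 (L = -¼*216 = -54)
G(A) = -57 - A (G(A) = -3 + (-54 - A) = -57 - A)
1/(G(116) + 8999) = 1/((-57 - 1*116) + 8999) = 1/((-57 - 116) + 8999) = 1/(-173 + 8999) = 1/8826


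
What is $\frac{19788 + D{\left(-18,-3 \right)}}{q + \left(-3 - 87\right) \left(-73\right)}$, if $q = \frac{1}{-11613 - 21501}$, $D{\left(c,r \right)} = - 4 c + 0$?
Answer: $\frac{657644040}{217558979} \approx 3.0228$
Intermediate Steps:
$D{\left(c,r \right)} = - 4 c$
$q = - \frac{1}{33114}$ ($q = \frac{1}{-33114} = - \frac{1}{33114} \approx -3.0199 \cdot 10^{-5}$)
$\frac{19788 + D{\left(-18,-3 \right)}}{q + \left(-3 - 87\right) \left(-73\right)} = \frac{19788 - -72}{- \frac{1}{33114} + \left(-3 - 87\right) \left(-73\right)} = \frac{19788 + 72}{- \frac{1}{33114} - -6570} = \frac{19860}{- \frac{1}{33114} + 6570} = \frac{19860}{\frac{217558979}{33114}} = 19860 \cdot \frac{33114}{217558979} = \frac{657644040}{217558979}$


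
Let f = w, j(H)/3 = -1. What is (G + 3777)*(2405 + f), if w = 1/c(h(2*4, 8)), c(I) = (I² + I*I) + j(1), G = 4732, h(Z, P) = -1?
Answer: 20455636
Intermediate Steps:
j(H) = -3 (j(H) = 3*(-1) = -3)
c(I) = -3 + 2*I² (c(I) = (I² + I*I) - 3 = (I² + I²) - 3 = 2*I² - 3 = -3 + 2*I²)
w = -1 (w = 1/(-3 + 2*(-1)²) = 1/(-3 + 2*1) = 1/(-3 + 2) = 1/(-1) = -1)
f = -1
(G + 3777)*(2405 + f) = (4732 + 3777)*(2405 - 1) = 8509*2404 = 20455636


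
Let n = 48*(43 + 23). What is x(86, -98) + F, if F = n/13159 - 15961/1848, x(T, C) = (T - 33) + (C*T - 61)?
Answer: -18668127917/2210712 ≈ -8444.4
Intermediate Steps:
x(T, C) = -94 + T + C*T (x(T, C) = (-33 + T) + (-61 + C*T) = -94 + T + C*T)
n = 3168 (n = 48*66 = 3168)
F = -18561485/2210712 (F = 3168/13159 - 15961/1848 = 3168*(1/13159) - 15961*1/1848 = 3168/13159 - 1451/168 = -18561485/2210712 ≈ -8.3961)
x(86, -98) + F = (-94 + 86 - 98*86) - 18561485/2210712 = (-94 + 86 - 8428) - 18561485/2210712 = -8436 - 18561485/2210712 = -18668127917/2210712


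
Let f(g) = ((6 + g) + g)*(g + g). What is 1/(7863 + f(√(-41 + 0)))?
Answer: -I/(-7699*I + 12*√41) ≈ 0.00012987 - 1.2962e-6*I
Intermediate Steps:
f(g) = 2*g*(6 + 2*g) (f(g) = (6 + 2*g)*(2*g) = 2*g*(6 + 2*g))
1/(7863 + f(√(-41 + 0))) = 1/(7863 + 4*√(-41 + 0)*(3 + √(-41 + 0))) = 1/(7863 + 4*√(-41)*(3 + √(-41))) = 1/(7863 + 4*(I*√41)*(3 + I*√41)) = 1/(7863 + 4*I*√41*(3 + I*√41))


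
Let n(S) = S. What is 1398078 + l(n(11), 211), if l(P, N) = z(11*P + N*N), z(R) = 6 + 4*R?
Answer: 1576652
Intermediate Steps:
l(P, N) = 6 + 4*N² + 44*P (l(P, N) = 6 + 4*(11*P + N*N) = 6 + 4*(11*P + N²) = 6 + 4*(N² + 11*P) = 6 + (4*N² + 44*P) = 6 + 4*N² + 44*P)
1398078 + l(n(11), 211) = 1398078 + (6 + 4*211² + 44*11) = 1398078 + (6 + 4*44521 + 484) = 1398078 + (6 + 178084 + 484) = 1398078 + 178574 = 1576652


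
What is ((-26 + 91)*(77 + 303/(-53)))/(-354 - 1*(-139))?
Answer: -49114/2279 ≈ -21.551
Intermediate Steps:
((-26 + 91)*(77 + 303/(-53)))/(-354 - 1*(-139)) = (65*(77 + 303*(-1/53)))/(-354 + 139) = (65*(77 - 303/53))/(-215) = (65*(3778/53))*(-1/215) = (245570/53)*(-1/215) = -49114/2279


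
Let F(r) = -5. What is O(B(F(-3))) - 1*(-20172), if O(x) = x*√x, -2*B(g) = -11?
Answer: 20172 + 11*√22/4 ≈ 20185.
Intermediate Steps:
B(g) = 11/2 (B(g) = -½*(-11) = 11/2)
O(x) = x^(3/2)
O(B(F(-3))) - 1*(-20172) = (11/2)^(3/2) - 1*(-20172) = 11*√22/4 + 20172 = 20172 + 11*√22/4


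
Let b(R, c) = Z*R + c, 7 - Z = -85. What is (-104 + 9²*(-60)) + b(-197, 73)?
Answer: -23015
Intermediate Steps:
Z = 92 (Z = 7 - 1*(-85) = 7 + 85 = 92)
b(R, c) = c + 92*R (b(R, c) = 92*R + c = c + 92*R)
(-104 + 9²*(-60)) + b(-197, 73) = (-104 + 9²*(-60)) + (73 + 92*(-197)) = (-104 + 81*(-60)) + (73 - 18124) = (-104 - 4860) - 18051 = -4964 - 18051 = -23015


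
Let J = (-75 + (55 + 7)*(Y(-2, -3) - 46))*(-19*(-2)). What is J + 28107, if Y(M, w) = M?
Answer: -87831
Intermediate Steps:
J = -115938 (J = (-75 + (55 + 7)*(-2 - 46))*(-19*(-2)) = (-75 + 62*(-48))*38 = (-75 - 2976)*38 = -3051*38 = -115938)
J + 28107 = -115938 + 28107 = -87831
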